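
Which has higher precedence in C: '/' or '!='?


'/' is multiplicative (level 10); '!=' is equality (level 6)
Higher level binds tighter
'/' has higher precedence than '!='


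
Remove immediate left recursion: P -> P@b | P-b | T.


Left-recursive alternatives: P@b, P-b; non-recursive: T
Introduce P': P -> TP', P' -> @bP' | -bP' | ε


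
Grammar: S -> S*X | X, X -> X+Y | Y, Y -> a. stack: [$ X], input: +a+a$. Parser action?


shift '+' to continue X -> X+Y
Action: shift


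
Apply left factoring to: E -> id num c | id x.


Common prefix: 'id'
Factored: E -> id E', E' -> num c | x


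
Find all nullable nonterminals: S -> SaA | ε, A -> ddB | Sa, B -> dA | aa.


A nonterminal is nullable iff some alternative derives ε (directly, or every symbol in it is nullable)
Nullable: {S}


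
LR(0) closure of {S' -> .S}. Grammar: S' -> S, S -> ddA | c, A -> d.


Start: S' -> .S
For each item with dot before a nonterminal B, add B -> .γ for every B-production
Closure: [S' -> .S, S -> .ddA, S -> .c]


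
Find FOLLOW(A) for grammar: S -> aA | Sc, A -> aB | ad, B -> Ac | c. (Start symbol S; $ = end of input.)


$ ∈ FOLLOW(S). For each A -> αBβ: add FIRST(β)\{ε} to FOLLOW(B); if β nullable, add FOLLOW(A).
FOLLOW(A) = {$, c}


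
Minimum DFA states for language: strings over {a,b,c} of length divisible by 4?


Track length mod 4: states 0..3, accept at 0
Minimal DFA: 4 states


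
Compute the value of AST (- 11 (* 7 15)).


Evaluate inner: (* 7 15) = 105
Evaluate root: (- 11 105) = -94
Result: -94


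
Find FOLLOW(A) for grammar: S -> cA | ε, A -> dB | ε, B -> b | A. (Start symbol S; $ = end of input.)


$ ∈ FOLLOW(S). For each A -> αBβ: add FIRST(β)\{ε} to FOLLOW(B); if β nullable, add FOLLOW(A).
FOLLOW(A) = {$}


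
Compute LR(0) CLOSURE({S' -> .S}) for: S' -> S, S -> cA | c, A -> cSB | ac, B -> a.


Start: S' -> .S
For each item with dot before a nonterminal B, add B -> .γ for every B-production
Closure: [S' -> .S, S -> .cA, S -> .c]


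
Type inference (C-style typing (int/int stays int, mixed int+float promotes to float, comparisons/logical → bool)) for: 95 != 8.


Operand types: int != int
Rule: comparison yields bool
Result type: bool


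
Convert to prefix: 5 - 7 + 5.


left-to-right (same/higher precedence on left): tree is (+ (- 5 7) 5)
Prefix: + - 5 7 5


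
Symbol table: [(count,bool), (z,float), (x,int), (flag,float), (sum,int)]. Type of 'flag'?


Lookup 'flag' → type float


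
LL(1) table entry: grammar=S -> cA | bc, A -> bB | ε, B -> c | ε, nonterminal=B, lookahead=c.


For [B, c]: 'c' ∈ FIRST(c)
Entry: B -> c


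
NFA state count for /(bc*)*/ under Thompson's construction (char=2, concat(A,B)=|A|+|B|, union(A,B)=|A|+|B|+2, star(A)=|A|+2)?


Syntax tree has 2 char leaf(s), 0 union(s), 2 star(s)
chars contribute 2×2 = 4; each union adds +2; each star adds +2
Total: 4 + 0 + 4 = 8 states


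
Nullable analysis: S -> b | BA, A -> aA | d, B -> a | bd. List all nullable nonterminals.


A nonterminal is nullable iff some alternative derives ε (directly, or every symbol in it is nullable)
Nullable: {}


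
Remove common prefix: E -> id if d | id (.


Common prefix: 'id'
Factored: E -> id E', E' -> if d | (


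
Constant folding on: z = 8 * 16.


8 * 16 = 128 at compile time
Optimized: z = 128


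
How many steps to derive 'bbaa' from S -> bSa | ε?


Derivation: S => bSa => bbSaa => bbaa
Steps: 3


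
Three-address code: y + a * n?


Break into single-operator statements:
t1 = a * n
t2 = y + t1


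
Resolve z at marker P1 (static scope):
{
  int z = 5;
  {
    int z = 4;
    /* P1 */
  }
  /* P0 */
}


z declared in the same block as P1
z = 4


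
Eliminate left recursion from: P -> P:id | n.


Left-recursive alternatives: P:id; non-recursive: n
Introduce P': P -> nP', P' -> :idP' | ε


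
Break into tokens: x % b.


Scan left to right, longest-match per lexeme
Tokens: ID(x), OP(%), ID(b)


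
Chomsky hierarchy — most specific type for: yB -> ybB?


LHS has context (more than one symbol) and |LHS| ≤ |RHS|
Classification: Type 1 (Context-Sensitive)


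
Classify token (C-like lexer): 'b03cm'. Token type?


Pattern: letter/underscore followed by alphanumerics, not a keyword
Type: IDENTIFIER


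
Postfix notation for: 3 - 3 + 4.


Left to right (same or higher precedence on left)
Postfix: 3 3 - 4 +


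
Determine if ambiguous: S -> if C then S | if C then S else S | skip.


dangling else: 'if C then if C then skip else skip' parses two ways
Ambiguous


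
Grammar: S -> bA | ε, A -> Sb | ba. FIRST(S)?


Per alternative of S: FIRST(bA) = {b}; FIRST(ε) = {ε}
FIRST(S) = {b, ε}


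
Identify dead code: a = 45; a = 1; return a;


first assignment to a is overwritten before any read
Dead: 'a = 45'


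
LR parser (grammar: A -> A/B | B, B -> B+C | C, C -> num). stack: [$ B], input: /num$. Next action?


lookahead ∉ {+} so B won't extend; reduce A -> B
Action: reduce (A -> B)


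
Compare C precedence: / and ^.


'/' is multiplicative (level 10); '^' is bitwise XOR (level 4)
Higher level binds tighter
'/' has higher precedence than '^'


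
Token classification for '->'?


Pattern: operator symbol
Type: OPERATOR


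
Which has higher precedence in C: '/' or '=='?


'/' is multiplicative (level 10); '==' is equality (level 6)
Higher level binds tighter
'/' has higher precedence than '=='


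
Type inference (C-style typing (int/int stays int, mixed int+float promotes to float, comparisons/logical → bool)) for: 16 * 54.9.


Operand types: int * float
Rule: mixed int/float promotes to float; int/int stays int
Result type: float


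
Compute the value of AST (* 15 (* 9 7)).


Evaluate inner: (* 9 7) = 63
Evaluate root: (* 15 63) = 945
Result: 945


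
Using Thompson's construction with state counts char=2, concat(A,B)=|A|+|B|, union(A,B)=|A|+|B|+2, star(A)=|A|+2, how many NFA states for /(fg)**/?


Syntax tree has 2 char leaf(s), 0 union(s), 2 star(s)
chars contribute 2×2 = 4; each union adds +2; each star adds +2
Total: 4 + 0 + 4 = 8 states


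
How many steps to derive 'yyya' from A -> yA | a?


Derivation: A => yA => yyA => yyyA => yyya
Steps: 4


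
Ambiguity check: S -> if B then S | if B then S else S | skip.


dangling else: 'if B then if B then skip else skip' parses two ways
Ambiguous


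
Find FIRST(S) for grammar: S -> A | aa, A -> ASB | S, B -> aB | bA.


Per alternative of S: FIRST(A) = {a}; FIRST(aa) = {a}
FIRST(S) = {a}


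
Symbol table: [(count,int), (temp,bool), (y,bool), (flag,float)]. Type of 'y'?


Lookup 'y' → type bool


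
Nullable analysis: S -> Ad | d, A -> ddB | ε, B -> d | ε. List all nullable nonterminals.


A nonterminal is nullable iff some alternative derives ε (directly, or every symbol in it is nullable)
Nullable: {A, B}


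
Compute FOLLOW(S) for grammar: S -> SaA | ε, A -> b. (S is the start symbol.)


$ ∈ FOLLOW(S). For each A -> αBβ: add FIRST(β)\{ε} to FOLLOW(B); if β nullable, add FOLLOW(A).
FOLLOW(S) = {$, a}


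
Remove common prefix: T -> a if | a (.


Common prefix: 'a'
Factored: T -> a T', T' -> if | (


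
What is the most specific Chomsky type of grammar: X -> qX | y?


Right-linear: every RHS is a terminal or a terminal followed by one nonterminal
Classification: Type 3 (Regular)


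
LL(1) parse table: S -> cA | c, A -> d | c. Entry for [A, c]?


For [A, c]: 'c' ∈ FIRST(c)
Entry: A -> c


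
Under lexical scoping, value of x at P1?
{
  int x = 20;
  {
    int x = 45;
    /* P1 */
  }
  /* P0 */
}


x declared in the same block as P1
x = 45


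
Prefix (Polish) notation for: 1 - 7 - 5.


left-to-right (same/higher precedence on left): tree is (- (- 1 7) 5)
Prefix: - - 1 7 5


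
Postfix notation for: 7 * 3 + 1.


Left to right (same or higher precedence on left)
Postfix: 7 3 * 1 +


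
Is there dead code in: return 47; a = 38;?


statement follows a return and is unreachable
Dead: 'a = 38'


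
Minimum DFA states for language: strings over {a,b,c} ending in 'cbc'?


Track the longest suffix of input matching a prefix of 'cbc': 4 classes (prefixes of length 0..3)
Minimal DFA: 4 states


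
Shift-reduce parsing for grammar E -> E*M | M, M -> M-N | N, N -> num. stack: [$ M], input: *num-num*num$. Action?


lookahead ∉ {-} so M won't extend; reduce E -> M
Action: reduce (E -> M)


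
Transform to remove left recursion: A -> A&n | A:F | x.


Left-recursive alternatives: A&n, A:F; non-recursive: x
Introduce A': A -> xA', A' -> &nA' | :FA' | ε


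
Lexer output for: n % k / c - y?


Scan left to right, longest-match per lexeme
Tokens: ID(n), OP(%), ID(k), OP(/), ID(c), OP(-), ID(y)


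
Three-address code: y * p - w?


Break into single-operator statements:
t1 = y * p
t2 = t1 - w


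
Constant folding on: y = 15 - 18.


15 - 18 = -3 at compile time
Optimized: y = -3


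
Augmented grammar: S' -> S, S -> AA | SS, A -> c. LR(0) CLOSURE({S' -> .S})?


Start: S' -> .S
For each item with dot before a nonterminal B, add B -> .γ for every B-production
Closure: [S' -> .S, S -> .AA, S -> .SS, A -> .c]


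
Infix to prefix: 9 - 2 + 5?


left-to-right (same/higher precedence on left): tree is (+ (- 9 2) 5)
Prefix: + - 9 2 5


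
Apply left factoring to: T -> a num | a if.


Common prefix: 'a'
Factored: T -> a T', T' -> num | if


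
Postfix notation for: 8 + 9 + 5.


Left to right (same or higher precedence on left)
Postfix: 8 9 + 5 +


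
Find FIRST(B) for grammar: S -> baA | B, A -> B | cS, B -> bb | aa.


Per alternative of B: FIRST(bb) = {b}; FIRST(aa) = {a}
FIRST(B) = {a, b}


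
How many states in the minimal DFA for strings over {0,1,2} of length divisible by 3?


Track length mod 3: states 0..2, accept at 0
Minimal DFA: 3 states


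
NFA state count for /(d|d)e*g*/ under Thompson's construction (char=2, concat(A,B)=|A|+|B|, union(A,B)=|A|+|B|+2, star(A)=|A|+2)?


Syntax tree has 4 char leaf(s), 1 union(s), 2 star(s)
chars contribute 4×2 = 8; each union adds +2; each star adds +2
Total: 8 + 2 + 4 = 14 states


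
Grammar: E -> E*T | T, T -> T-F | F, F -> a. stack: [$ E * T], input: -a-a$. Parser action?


'-' can extend T; shift to build T -> T-F
Action: shift


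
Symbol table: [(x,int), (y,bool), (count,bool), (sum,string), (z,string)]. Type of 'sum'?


Lookup 'sum' → type string


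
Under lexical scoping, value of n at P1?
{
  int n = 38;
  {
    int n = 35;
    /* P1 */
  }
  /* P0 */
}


n declared in the same block as P1
n = 35


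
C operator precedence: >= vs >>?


'>>' is shift (level 8); '>=' is relational (level 7)
Higher level binds tighter
'>>' has higher precedence than '>='


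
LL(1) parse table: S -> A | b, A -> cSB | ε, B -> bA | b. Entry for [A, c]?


For [A, c]: 'c' ∈ FIRST(cSB)
Entry: A -> cSB


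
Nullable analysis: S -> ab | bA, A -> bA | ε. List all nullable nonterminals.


A nonterminal is nullable iff some alternative derives ε (directly, or every symbol in it is nullable)
Nullable: {A}


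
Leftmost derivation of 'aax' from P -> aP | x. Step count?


Derivation: P => aP => aaP => aax
Steps: 3


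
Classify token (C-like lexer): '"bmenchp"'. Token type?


Pattern: double-quoted sequence
Type: STRING_LITERAL


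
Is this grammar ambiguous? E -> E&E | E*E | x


'x&x*x' has two parse trees (no precedence encoded between & and *)
Ambiguous


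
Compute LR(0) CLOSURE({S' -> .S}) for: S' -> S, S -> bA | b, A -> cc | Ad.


Start: S' -> .S
For each item with dot before a nonterminal B, add B -> .γ for every B-production
Closure: [S' -> .S, S -> .bA, S -> .b]


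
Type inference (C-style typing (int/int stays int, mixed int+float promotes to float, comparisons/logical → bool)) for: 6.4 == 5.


Operand types: float == int
Rule: comparison yields bool
Result type: bool


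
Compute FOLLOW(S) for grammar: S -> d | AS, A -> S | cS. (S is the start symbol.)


$ ∈ FOLLOW(S). For each A -> αBβ: add FIRST(β)\{ε} to FOLLOW(B); if β nullable, add FOLLOW(A).
FOLLOW(S) = {$, c, d}


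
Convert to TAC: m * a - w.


Break into single-operator statements:
t1 = m * a
t2 = t1 - w


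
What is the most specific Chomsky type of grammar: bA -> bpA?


LHS has context (more than one symbol) and |LHS| ≤ |RHS|
Classification: Type 1 (Context-Sensitive)


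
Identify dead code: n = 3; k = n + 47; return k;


n is read by k's definition; k is returned
No dead code


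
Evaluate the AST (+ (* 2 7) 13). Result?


Evaluate inner: (* 2 7) = 14
Evaluate root: (+ 14 13) = 27
Result: 27


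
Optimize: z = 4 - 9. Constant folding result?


4 - 9 = -5 at compile time
Optimized: z = -5


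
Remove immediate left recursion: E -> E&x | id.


Left-recursive alternatives: E&x; non-recursive: id
Introduce E': E -> idE', E' -> &xE' | ε


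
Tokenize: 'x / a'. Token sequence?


Scan left to right, longest-match per lexeme
Tokens: ID(x), OP(/), ID(a)


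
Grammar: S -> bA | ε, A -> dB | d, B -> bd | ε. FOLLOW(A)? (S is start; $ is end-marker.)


$ ∈ FOLLOW(S). For each A -> αBβ: add FIRST(β)\{ε} to FOLLOW(B); if β nullable, add FOLLOW(A).
FOLLOW(A) = {$}


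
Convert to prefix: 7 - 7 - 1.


left-to-right (same/higher precedence on left): tree is (- (- 7 7) 1)
Prefix: - - 7 7 1


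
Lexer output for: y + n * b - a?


Scan left to right, longest-match per lexeme
Tokens: ID(y), OP(+), ID(n), OP(*), ID(b), OP(-), ID(a)


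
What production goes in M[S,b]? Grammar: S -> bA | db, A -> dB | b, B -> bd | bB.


For [S, b]: 'b' ∈ FIRST(bA)
Entry: S -> bA


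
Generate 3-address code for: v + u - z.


Break into single-operator statements:
t1 = v + u
t2 = t1 - z


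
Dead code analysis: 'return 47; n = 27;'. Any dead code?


statement follows a return and is unreachable
Dead: 'n = 27'


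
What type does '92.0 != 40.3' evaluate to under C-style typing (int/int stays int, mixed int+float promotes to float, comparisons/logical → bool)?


Operand types: float != float
Rule: comparison yields bool
Result type: bool


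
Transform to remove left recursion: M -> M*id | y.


Left-recursive alternatives: M*id; non-recursive: y
Introduce M': M -> yM', M' -> *idM' | ε


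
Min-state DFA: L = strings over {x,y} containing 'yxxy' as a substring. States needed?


KMP-style automaton: 4 progress states + 1 absorbing accept = 5
Minimal DFA: 5 states


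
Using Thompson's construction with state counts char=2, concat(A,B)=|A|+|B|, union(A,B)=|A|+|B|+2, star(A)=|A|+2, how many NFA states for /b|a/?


Syntax tree has 2 char leaf(s), 1 union(s), 0 star(s)
chars contribute 2×2 = 4; each union adds +2; each star adds +2
Total: 4 + 2 + 0 = 6 states


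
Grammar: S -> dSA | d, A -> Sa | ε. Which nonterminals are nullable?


A nonterminal is nullable iff some alternative derives ε (directly, or every symbol in it is nullable)
Nullable: {A}


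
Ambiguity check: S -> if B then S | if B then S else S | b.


dangling else: 'if B then if B then b else b' parses two ways
Ambiguous


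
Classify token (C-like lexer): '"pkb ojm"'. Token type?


Pattern: double-quoted sequence
Type: STRING_LITERAL


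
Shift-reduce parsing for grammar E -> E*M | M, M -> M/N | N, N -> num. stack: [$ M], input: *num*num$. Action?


lookahead ∉ {/} so M won't extend; reduce E -> M
Action: reduce (E -> M)


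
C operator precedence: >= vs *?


'*' is multiplicative (level 10); '>=' is relational (level 7)
Higher level binds tighter
'*' has higher precedence than '>='


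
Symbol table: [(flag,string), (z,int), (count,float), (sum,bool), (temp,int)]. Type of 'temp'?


Lookup 'temp' → type int


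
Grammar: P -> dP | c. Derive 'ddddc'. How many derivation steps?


Derivation: P => dP => ddP => dddP => ddddP => ddddc
Steps: 5


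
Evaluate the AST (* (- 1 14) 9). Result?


Evaluate inner: (- 1 14) = -13
Evaluate root: (* -13 9) = -117
Result: -117


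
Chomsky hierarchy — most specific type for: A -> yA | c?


Right-linear: every RHS is a terminal or a terminal followed by one nonterminal
Classification: Type 3 (Regular)


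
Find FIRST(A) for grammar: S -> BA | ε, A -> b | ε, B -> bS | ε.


Per alternative of A: FIRST(b) = {b}; FIRST(ε) = {ε}
FIRST(A) = {b, ε}


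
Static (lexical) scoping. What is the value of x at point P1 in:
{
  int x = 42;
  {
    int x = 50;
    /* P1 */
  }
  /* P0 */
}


x declared in the same block as P1
x = 50


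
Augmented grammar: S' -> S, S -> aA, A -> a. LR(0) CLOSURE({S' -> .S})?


Start: S' -> .S
For each item with dot before a nonterminal B, add B -> .γ for every B-production
Closure: [S' -> .S, S -> .aA]


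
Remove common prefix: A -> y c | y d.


Common prefix: 'y'
Factored: A -> y A', A' -> c | d


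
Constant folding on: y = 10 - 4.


10 - 4 = 6 at compile time
Optimized: y = 6


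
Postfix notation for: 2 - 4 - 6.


Left to right (same or higher precedence on left)
Postfix: 2 4 - 6 -


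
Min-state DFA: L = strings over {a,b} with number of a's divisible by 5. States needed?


Track (count of a) mod 5: states 0..4, accept at 0
Minimal DFA: 5 states


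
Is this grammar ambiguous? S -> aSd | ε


balanced a^n…d^n: each string has a unique parse
Unambiguous


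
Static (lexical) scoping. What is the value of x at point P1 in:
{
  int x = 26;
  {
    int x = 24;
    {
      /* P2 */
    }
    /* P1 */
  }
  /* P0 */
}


x declared in the same block as P1
x = 24


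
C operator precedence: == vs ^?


'==' is equality (level 6); '^' is bitwise XOR (level 4)
Higher level binds tighter
'==' has higher precedence than '^'


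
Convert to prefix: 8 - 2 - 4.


left-to-right (same/higher precedence on left): tree is (- (- 8 2) 4)
Prefix: - - 8 2 4


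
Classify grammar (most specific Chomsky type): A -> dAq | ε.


Single nonterminal LHS, but d^n q^n is not regular
Classification: Type 2 (Context-Free)


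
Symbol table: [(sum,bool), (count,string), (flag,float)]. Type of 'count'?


Lookup 'count' → type string


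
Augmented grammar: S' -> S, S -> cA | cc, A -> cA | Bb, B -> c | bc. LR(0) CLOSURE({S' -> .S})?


Start: S' -> .S
For each item with dot before a nonterminal B, add B -> .γ for every B-production
Closure: [S' -> .S, S -> .cA, S -> .cc]


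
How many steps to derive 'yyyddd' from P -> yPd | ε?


Derivation: P => yPd => yyPdd => yyyPddd => yyyddd
Steps: 4


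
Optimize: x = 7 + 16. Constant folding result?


7 + 16 = 23 at compile time
Optimized: x = 23


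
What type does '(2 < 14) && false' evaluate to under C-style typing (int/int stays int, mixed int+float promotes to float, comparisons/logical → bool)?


Operand types: bool && bool
Rule: logical operators take bool operands and yield bool
Result type: bool


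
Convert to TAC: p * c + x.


Break into single-operator statements:
t1 = p * c
t2 = t1 + x


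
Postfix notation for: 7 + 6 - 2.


Left to right (same or higher precedence on left)
Postfix: 7 6 + 2 -


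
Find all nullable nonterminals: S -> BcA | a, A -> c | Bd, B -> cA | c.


A nonterminal is nullable iff some alternative derives ε (directly, or every symbol in it is nullable)
Nullable: {}


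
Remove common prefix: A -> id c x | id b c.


Common prefix: 'id'
Factored: A -> id A', A' -> c x | b c


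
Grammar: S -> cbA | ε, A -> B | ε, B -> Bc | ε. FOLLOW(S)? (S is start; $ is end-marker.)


$ ∈ FOLLOW(S). For each A -> αBβ: add FIRST(β)\{ε} to FOLLOW(B); if β nullable, add FOLLOW(A).
FOLLOW(S) = {$}


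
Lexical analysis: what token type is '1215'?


Pattern: digits only
Type: INTEGER_LITERAL


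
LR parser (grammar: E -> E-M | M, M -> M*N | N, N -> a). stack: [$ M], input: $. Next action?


lookahead ∉ {*} so M won't extend; reduce E -> M
Action: reduce (E -> M)


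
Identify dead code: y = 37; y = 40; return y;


first assignment to y is overwritten before any read
Dead: 'y = 37'


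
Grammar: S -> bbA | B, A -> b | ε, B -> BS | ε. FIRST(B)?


Per alternative of B: FIRST(BS) = {b, ε}; FIRST(ε) = {ε}
FIRST(B) = {b, ε}


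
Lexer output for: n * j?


Scan left to right, longest-match per lexeme
Tokens: ID(n), OP(*), ID(j)


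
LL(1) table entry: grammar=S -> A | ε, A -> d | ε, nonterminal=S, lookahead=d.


For [S, d]: 'd' ∈ FIRST(A)
Entry: S -> A


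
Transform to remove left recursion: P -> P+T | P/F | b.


Left-recursive alternatives: P+T, P/F; non-recursive: b
Introduce P': P -> bP', P' -> +TP' | /FP' | ε


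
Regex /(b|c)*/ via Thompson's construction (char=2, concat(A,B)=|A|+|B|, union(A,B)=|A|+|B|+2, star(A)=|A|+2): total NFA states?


Syntax tree has 2 char leaf(s), 1 union(s), 1 star(s)
chars contribute 2×2 = 4; each union adds +2; each star adds +2
Total: 4 + 2 + 2 = 8 states


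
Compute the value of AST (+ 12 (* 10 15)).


Evaluate inner: (* 10 15) = 150
Evaluate root: (+ 12 150) = 162
Result: 162


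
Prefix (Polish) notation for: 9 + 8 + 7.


left-to-right (same/higher precedence on left): tree is (+ (+ 9 8) 7)
Prefix: + + 9 8 7


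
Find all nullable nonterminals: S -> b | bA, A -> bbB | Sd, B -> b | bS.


A nonterminal is nullable iff some alternative derives ε (directly, or every symbol in it is nullable)
Nullable: {}


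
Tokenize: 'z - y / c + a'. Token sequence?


Scan left to right, longest-match per lexeme
Tokens: ID(z), OP(-), ID(y), OP(/), ID(c), OP(+), ID(a)


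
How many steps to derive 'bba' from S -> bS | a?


Derivation: S => bS => bbS => bba
Steps: 3


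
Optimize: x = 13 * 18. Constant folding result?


13 * 18 = 234 at compile time
Optimized: x = 234


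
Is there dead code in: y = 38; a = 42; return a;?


y is assigned but never read
Dead: 'y = 38'


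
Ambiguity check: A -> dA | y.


right-linear, alternatives start with distinct terminals 'd' vs 'y': unique leftmost derivation
Unambiguous


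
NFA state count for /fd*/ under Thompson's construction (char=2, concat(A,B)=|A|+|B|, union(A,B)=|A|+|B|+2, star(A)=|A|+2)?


Syntax tree has 2 char leaf(s), 0 union(s), 1 star(s)
chars contribute 2×2 = 4; each union adds +2; each star adds +2
Total: 4 + 0 + 2 = 6 states


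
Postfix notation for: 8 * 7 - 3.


Left to right (same or higher precedence on left)
Postfix: 8 7 * 3 -


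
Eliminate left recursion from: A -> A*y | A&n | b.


Left-recursive alternatives: A*y, A&n; non-recursive: b
Introduce A': A -> bA', A' -> *yA' | &nA' | ε


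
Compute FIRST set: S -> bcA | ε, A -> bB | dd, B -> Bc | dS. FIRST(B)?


Per alternative of B: FIRST(Bc) = {d}; FIRST(dS) = {d}
FIRST(B) = {d}


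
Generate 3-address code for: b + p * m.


Break into single-operator statements:
t1 = p * m
t2 = b + t1


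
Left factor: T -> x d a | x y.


Common prefix: 'x'
Factored: T -> x T', T' -> d a | y


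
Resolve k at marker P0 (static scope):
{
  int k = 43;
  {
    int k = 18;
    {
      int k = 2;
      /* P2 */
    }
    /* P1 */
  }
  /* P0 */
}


k declared in the same block as P0
k = 43


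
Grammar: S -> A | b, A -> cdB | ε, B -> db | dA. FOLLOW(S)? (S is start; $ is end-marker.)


$ ∈ FOLLOW(S). For each A -> αBβ: add FIRST(β)\{ε} to FOLLOW(B); if β nullable, add FOLLOW(A).
FOLLOW(S) = {$}


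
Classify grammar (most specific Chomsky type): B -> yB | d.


Right-linear: every RHS is a terminal or a terminal followed by one nonterminal
Classification: Type 3 (Regular)


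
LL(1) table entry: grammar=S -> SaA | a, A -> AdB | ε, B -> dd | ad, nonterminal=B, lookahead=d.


For [B, d]: 'd' ∈ FIRST(dd)
Entry: B -> dd


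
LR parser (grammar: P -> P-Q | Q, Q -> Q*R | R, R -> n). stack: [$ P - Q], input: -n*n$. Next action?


handle 'P-Q' on top; lookahead ∈ FOLLOW(P) = {-, $}
Action: reduce (P -> P-Q)


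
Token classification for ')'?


Pattern: delimiter/punctuation
Type: PUNCTUATION


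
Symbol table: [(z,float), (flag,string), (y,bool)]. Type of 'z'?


Lookup 'z' → type float


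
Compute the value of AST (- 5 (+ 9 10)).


Evaluate inner: (+ 9 10) = 19
Evaluate root: (- 5 19) = -14
Result: -14


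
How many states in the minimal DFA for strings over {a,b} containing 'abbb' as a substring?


KMP-style automaton: 4 progress states + 1 absorbing accept = 5
Minimal DFA: 5 states


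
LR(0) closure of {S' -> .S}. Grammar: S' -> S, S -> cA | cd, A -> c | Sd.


Start: S' -> .S
For each item with dot before a nonterminal B, add B -> .γ for every B-production
Closure: [S' -> .S, S -> .cA, S -> .cd]


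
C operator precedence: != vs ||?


'!=' is equality (level 6); '||' is logical OR (level 1)
Higher level binds tighter
'!=' has higher precedence than '||'


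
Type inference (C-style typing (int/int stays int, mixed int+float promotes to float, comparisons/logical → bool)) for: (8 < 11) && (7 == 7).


Operand types: bool && bool
Rule: logical operators take bool operands and yield bool
Result type: bool


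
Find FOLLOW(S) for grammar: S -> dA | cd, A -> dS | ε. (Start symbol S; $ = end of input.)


$ ∈ FOLLOW(S). For each A -> αBβ: add FIRST(β)\{ε} to FOLLOW(B); if β nullable, add FOLLOW(A).
FOLLOW(S) = {$}


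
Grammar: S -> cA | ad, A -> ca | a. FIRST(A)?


Per alternative of A: FIRST(ca) = {c}; FIRST(a) = {a}
FIRST(A) = {a, c}


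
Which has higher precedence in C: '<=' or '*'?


'*' is multiplicative (level 10); '<=' is relational (level 7)
Higher level binds tighter
'*' has higher precedence than '<='


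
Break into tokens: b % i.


Scan left to right, longest-match per lexeme
Tokens: ID(b), OP(%), ID(i)


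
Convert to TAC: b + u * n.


Break into single-operator statements:
t1 = u * n
t2 = b + t1


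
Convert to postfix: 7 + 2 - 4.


Left to right (same or higher precedence on left)
Postfix: 7 2 + 4 -


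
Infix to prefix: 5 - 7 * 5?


'*' binds tighter: tree is (- 5 (* 7 5))
Prefix: - 5 * 7 5


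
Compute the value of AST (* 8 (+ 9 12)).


Evaluate inner: (+ 9 12) = 21
Evaluate root: (* 8 21) = 168
Result: 168


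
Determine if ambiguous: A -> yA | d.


right-linear, alternatives start with distinct terminals 'y' vs 'd': unique leftmost derivation
Unambiguous


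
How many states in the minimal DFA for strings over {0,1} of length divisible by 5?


Track length mod 5: states 0..4, accept at 0
Minimal DFA: 5 states


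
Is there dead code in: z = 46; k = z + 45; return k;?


z is read by k's definition; k is returned
No dead code


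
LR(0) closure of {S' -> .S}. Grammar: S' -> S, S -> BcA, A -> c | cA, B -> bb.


Start: S' -> .S
For each item with dot before a nonterminal B, add B -> .γ for every B-production
Closure: [S' -> .S, S -> .BcA, B -> .bb]


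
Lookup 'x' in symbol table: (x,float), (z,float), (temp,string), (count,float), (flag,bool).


Lookup 'x' → type float


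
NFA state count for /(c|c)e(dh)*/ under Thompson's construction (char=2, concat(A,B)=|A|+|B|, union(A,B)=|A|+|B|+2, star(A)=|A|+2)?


Syntax tree has 5 char leaf(s), 1 union(s), 1 star(s)
chars contribute 5×2 = 10; each union adds +2; each star adds +2
Total: 10 + 2 + 2 = 14 states


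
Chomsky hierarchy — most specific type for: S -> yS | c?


Right-linear: every RHS is a terminal or a terminal followed by one nonterminal
Classification: Type 3 (Regular)


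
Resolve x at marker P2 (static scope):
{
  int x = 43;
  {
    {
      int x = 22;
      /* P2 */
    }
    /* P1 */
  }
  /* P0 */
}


x declared in the same block as P2
x = 22


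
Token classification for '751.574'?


Pattern: digits with a decimal point
Type: FLOAT_LITERAL


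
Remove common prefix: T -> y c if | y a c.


Common prefix: 'y'
Factored: T -> y T', T' -> c if | a c


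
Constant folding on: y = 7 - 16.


7 - 16 = -9 at compile time
Optimized: y = -9


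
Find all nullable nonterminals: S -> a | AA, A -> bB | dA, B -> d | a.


A nonterminal is nullable iff some alternative derives ε (directly, or every symbol in it is nullable)
Nullable: {}


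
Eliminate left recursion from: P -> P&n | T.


Left-recursive alternatives: P&n; non-recursive: T
Introduce P': P -> TP', P' -> &nP' | ε


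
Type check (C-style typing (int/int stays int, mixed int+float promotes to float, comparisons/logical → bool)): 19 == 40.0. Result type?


Operand types: int == float
Rule: comparison yields bool
Result type: bool


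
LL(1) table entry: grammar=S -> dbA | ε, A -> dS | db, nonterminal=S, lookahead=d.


For [S, d]: 'd' ∈ FIRST(dbA)
Entry: S -> dbA


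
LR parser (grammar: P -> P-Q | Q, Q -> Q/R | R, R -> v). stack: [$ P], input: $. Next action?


start symbol P on stack, input exhausted
Action: accept


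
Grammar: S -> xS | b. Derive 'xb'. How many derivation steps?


Derivation: S => xS => xb
Steps: 2


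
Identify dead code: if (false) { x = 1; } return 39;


condition is constant false, so the whole block is unreachable
Dead: 'if (false) { x = 1; }'


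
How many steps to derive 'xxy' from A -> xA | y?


Derivation: A => xA => xxA => xxy
Steps: 3


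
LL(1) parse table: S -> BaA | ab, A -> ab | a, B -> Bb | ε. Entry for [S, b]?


For [S, b]: 'b' ∈ FIRST(BaA)
Entry: S -> BaA


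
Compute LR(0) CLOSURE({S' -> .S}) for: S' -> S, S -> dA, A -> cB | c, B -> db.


Start: S' -> .S
For each item with dot before a nonterminal B, add B -> .γ for every B-production
Closure: [S' -> .S, S -> .dA]


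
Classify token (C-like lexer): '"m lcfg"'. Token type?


Pattern: double-quoted sequence
Type: STRING_LITERAL


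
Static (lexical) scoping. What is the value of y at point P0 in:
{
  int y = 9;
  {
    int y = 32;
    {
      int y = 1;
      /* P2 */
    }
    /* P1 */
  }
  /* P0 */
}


y declared in the same block as P0
y = 9


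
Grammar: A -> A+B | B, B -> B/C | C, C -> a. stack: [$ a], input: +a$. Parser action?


'a' on top is the handle for C -> a
Action: reduce (C -> a)


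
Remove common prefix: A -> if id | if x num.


Common prefix: 'if'
Factored: A -> if A', A' -> id | x num


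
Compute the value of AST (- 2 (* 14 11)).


Evaluate inner: (* 14 11) = 154
Evaluate root: (- 2 154) = -152
Result: -152


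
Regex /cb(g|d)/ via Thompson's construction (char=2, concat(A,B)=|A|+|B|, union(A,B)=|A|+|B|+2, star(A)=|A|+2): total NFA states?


Syntax tree has 4 char leaf(s), 1 union(s), 0 star(s)
chars contribute 4×2 = 8; each union adds +2; each star adds +2
Total: 8 + 2 + 0 = 10 states


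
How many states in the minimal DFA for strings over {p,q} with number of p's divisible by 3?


Track (count of p) mod 3: states 0..2, accept at 0
Minimal DFA: 3 states


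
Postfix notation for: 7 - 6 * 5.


* has higher precedence, evaluate 6*5 first
Postfix: 7 6 5 * -


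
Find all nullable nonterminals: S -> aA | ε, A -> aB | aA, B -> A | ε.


A nonterminal is nullable iff some alternative derives ε (directly, or every symbol in it is nullable)
Nullable: {B, S}


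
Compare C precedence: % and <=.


'%' is multiplicative (level 10); '<=' is relational (level 7)
Higher level binds tighter
'%' has higher precedence than '<='


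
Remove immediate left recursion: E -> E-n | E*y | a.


Left-recursive alternatives: E-n, E*y; non-recursive: a
Introduce E': E -> aE', E' -> -nE' | *yE' | ε


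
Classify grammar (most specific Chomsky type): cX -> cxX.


LHS has context (more than one symbol) and |LHS| ≤ |RHS|
Classification: Type 1 (Context-Sensitive)


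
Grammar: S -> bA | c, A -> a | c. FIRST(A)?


Per alternative of A: FIRST(a) = {a}; FIRST(c) = {c}
FIRST(A) = {a, c}


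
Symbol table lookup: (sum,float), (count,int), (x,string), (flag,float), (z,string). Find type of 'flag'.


Lookup 'flag' → type float


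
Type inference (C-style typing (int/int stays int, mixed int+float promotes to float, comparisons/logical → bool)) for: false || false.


Operand types: bool || bool
Rule: logical operators take bool operands and yield bool
Result type: bool


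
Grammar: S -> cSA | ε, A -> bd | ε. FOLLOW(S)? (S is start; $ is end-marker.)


$ ∈ FOLLOW(S). For each A -> αBβ: add FIRST(β)\{ε} to FOLLOW(B); if β nullable, add FOLLOW(A).
FOLLOW(S) = {$, b}


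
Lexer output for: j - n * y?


Scan left to right, longest-match per lexeme
Tokens: ID(j), OP(-), ID(n), OP(*), ID(y)


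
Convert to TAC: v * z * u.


Break into single-operator statements:
t1 = v * z
t2 = t1 * u


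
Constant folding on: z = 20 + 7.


20 + 7 = 27 at compile time
Optimized: z = 27


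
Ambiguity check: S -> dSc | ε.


balanced d^n…c^n: each string has a unique parse
Unambiguous


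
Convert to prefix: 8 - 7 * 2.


'*' binds tighter: tree is (- 8 (* 7 2))
Prefix: - 8 * 7 2


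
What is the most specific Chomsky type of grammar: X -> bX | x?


Right-linear: every RHS is a terminal or a terminal followed by one nonterminal
Classification: Type 3 (Regular)


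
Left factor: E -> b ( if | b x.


Common prefix: 'b'
Factored: E -> b E', E' -> ( if | x


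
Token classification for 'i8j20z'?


Pattern: letter/underscore followed by alphanumerics, not a keyword
Type: IDENTIFIER


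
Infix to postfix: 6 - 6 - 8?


Left to right (same or higher precedence on left)
Postfix: 6 6 - 8 -


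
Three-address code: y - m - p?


Break into single-operator statements:
t1 = y - m
t2 = t1 - p


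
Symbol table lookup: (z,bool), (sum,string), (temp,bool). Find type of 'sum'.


Lookup 'sum' → type string


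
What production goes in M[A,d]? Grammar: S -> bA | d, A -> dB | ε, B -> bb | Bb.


For [A, d]: 'd' ∈ FIRST(dB)
Entry: A -> dB


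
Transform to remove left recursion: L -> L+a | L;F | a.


Left-recursive alternatives: L+a, L;F; non-recursive: a
Introduce L': L -> aL', L' -> +aL' | ;FL' | ε


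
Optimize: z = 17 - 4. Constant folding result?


17 - 4 = 13 at compile time
Optimized: z = 13


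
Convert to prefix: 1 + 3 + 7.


left-to-right (same/higher precedence on left): tree is (+ (+ 1 3) 7)
Prefix: + + 1 3 7


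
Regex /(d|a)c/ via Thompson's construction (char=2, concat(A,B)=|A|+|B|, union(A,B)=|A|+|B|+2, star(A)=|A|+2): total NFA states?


Syntax tree has 3 char leaf(s), 1 union(s), 0 star(s)
chars contribute 3×2 = 6; each union adds +2; each star adds +2
Total: 6 + 2 + 0 = 8 states


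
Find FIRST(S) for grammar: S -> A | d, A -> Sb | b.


Per alternative of S: FIRST(A) = {b, d}; FIRST(d) = {d}
FIRST(S) = {b, d}


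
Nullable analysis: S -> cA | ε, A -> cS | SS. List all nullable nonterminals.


A nonterminal is nullable iff some alternative derives ε (directly, or every symbol in it is nullable)
Nullable: {A, S}


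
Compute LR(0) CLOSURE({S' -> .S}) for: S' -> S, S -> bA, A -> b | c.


Start: S' -> .S
For each item with dot before a nonterminal B, add B -> .γ for every B-production
Closure: [S' -> .S, S -> .bA]


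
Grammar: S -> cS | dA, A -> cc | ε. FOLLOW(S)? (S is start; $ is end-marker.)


$ ∈ FOLLOW(S). For each A -> αBβ: add FIRST(β)\{ε} to FOLLOW(B); if β nullable, add FOLLOW(A).
FOLLOW(S) = {$}


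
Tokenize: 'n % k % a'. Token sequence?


Scan left to right, longest-match per lexeme
Tokens: ID(n), OP(%), ID(k), OP(%), ID(a)


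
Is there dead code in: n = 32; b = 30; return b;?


n is assigned but never read
Dead: 'n = 32'


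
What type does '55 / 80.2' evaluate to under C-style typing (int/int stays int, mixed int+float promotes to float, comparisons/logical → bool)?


Operand types: int / float
Rule: mixed int/float promotes to float; int/int stays int
Result type: float


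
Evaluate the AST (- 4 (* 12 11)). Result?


Evaluate inner: (* 12 11) = 132
Evaluate root: (- 4 132) = -128
Result: -128


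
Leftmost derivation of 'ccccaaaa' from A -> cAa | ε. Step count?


Derivation: A => cAa => ccAaa => cccAaaa => ccccAaaaa => ccccaaaa
Steps: 5


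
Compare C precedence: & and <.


'<' is relational (level 7); '&' is bitwise AND (level 5)
Higher level binds tighter
'<' has higher precedence than '&'


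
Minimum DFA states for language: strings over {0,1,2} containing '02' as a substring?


KMP-style automaton: 2 progress states + 1 absorbing accept = 3
Minimal DFA: 3 states


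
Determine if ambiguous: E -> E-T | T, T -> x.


precedence layered via separate nonterminal T: deterministic
Unambiguous


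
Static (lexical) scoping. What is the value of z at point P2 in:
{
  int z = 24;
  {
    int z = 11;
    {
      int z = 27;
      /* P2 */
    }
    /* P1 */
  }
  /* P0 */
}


z declared in the same block as P2
z = 27


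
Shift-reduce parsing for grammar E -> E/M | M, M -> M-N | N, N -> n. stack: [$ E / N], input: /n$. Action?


'N' (not preceded by M-) is the handle for M -> N
Action: reduce (M -> N)


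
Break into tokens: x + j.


Scan left to right, longest-match per lexeme
Tokens: ID(x), OP(+), ID(j)


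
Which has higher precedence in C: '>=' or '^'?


'>=' is relational (level 7); '^' is bitwise XOR (level 4)
Higher level binds tighter
'>=' has higher precedence than '^'


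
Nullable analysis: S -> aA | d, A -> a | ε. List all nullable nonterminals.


A nonterminal is nullable iff some alternative derives ε (directly, or every symbol in it is nullable)
Nullable: {A}


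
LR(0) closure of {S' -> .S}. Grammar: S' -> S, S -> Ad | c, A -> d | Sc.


Start: S' -> .S
For each item with dot before a nonterminal B, add B -> .γ for every B-production
Closure: [S' -> .S, S -> .Ad, S -> .c, A -> .d, A -> .Sc]


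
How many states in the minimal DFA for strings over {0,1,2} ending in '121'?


Track the longest suffix of input matching a prefix of '121': 4 classes (prefixes of length 0..3)
Minimal DFA: 4 states


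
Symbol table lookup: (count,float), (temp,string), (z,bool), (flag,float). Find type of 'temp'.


Lookup 'temp' → type string


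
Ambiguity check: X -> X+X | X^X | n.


'n+n^n' has two parse trees (no precedence encoded between + and ^)
Ambiguous


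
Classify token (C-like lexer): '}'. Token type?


Pattern: delimiter/punctuation
Type: PUNCTUATION


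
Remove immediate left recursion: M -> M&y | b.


Left-recursive alternatives: M&y; non-recursive: b
Introduce M': M -> bM', M' -> &yM' | ε


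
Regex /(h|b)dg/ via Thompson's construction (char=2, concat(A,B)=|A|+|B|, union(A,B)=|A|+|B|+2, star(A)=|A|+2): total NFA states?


Syntax tree has 4 char leaf(s), 1 union(s), 0 star(s)
chars contribute 4×2 = 8; each union adds +2; each star adds +2
Total: 8 + 2 + 0 = 10 states


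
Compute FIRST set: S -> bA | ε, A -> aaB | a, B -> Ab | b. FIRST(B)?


Per alternative of B: FIRST(Ab) = {a}; FIRST(b) = {b}
FIRST(B) = {a, b}


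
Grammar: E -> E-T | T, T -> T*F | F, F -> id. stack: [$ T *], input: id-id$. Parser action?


no handle; shift 'id'
Action: shift


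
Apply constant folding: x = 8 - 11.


8 - 11 = -3 at compile time
Optimized: x = -3
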